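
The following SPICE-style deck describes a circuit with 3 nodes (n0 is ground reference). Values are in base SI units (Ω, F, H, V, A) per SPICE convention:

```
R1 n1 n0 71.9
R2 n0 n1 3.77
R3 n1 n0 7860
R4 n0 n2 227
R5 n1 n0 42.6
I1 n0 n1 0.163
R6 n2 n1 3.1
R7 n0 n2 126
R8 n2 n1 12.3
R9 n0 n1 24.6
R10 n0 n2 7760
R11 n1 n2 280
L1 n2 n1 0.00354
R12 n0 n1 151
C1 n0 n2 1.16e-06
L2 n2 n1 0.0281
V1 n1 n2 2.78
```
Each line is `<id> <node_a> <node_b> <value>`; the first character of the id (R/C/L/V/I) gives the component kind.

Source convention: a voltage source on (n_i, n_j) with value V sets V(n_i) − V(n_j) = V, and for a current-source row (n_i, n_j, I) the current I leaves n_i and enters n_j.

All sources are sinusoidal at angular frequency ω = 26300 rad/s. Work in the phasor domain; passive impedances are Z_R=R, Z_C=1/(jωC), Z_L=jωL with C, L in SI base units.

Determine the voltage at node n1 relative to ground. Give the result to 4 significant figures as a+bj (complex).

Element admittances at ω=26300 rad/s:
  Y(R1) = 0.01391+0.000j S between n1,n0
  Y(R2) = 0.2653+0.000j S between n0,n1
  Y(R3) = 0.0001272+0.000j S between n1,n0
  Y(R4) = 0.004405+0.000j S between n0,n2
  Y(R5) = 0.02347+0.000j S between n1,n0
  I1: injects 0.163 A into n1 (from n0)
  Y(R6) = 0.3226+0.000j S between n2,n1
  Y(R7) = 0.007937+0.000j S between n0,n2
  Y(R8) = 0.08130+0.000j S between n2,n1
  Y(R9) = 0.04065+0.000j S between n0,n1
  Y(R10) = 0.0001289+0.000j S between n0,n2
  Y(R11) = 0.003571+0.000j S between n1,n2
  Y(L1) = 0.000-0.01074j S between n2,n1
  Y(R12) = 0.006623+0.000j S between n0,n1
  Y(C1) = 0.000+0.03051j S between n0,n2
  Y(L2) = 0.000-0.001353j S between n2,n1
  V1: constraint V(n1)−V(n2) = 2.78
Assemble and solve the 3×3 MNA system:
  V(n1)=0.5610+0.1867j  V(n2)=-2.219+0.1867j
  i(V1)=-1.166-0.03175j

0.5610+0.1867j V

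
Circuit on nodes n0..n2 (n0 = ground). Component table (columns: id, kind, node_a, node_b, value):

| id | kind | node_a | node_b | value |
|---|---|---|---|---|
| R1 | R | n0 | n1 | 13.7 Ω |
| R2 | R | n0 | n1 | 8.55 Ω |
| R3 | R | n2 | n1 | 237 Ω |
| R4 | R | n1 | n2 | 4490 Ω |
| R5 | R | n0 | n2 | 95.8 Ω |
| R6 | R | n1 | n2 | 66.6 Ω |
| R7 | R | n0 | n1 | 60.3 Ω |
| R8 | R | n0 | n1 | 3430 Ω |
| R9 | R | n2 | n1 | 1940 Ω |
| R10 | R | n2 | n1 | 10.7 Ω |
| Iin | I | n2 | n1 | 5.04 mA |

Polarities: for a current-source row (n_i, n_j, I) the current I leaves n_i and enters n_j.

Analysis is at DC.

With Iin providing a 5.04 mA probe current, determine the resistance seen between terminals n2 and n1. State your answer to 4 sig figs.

Apply KCL at each of the 2 non-ground nodes and solve the resulting linear system.
Node n1: branches {R1, R2, R3, R4, R6, R7, R8, R9, R10, Iin} → V_1 = 0.001963
Node n2: branches {R3, R4, R5, R6, R9, R10, Iin} → V_2 = -0.03889

R_eq = 8.106 Ω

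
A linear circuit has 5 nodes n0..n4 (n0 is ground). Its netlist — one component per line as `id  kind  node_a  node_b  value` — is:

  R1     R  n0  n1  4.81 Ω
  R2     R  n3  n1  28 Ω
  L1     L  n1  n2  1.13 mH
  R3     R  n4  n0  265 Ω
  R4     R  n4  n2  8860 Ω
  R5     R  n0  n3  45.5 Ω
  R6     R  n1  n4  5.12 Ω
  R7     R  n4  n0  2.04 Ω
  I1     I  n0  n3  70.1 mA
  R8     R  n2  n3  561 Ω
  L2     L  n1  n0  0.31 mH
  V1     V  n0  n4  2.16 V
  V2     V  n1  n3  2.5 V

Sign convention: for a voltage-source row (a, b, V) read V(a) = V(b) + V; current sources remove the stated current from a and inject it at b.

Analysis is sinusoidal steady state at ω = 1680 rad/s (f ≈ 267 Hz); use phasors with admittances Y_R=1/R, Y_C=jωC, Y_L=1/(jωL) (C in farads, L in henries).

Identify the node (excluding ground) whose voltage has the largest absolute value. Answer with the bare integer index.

Element admittances at ω=1680 rad/s:
  Y(R1) = 0.2079+0.000j S between n0,n1
  Y(R2) = 0.03571+0.000j S between n3,n1
  Y(L1) = 0.000-0.5268j S between n1,n2
  Y(R3) = 0.003774+0.000j S between n4,n0
  Y(R4) = 0.0001129+0.000j S between n4,n2
  Y(R5) = 0.02198+0.000j S between n0,n3
  Y(R6) = 0.1953+0.000j S between n1,n4
  Y(R7) = 0.4902+0.000j S between n4,n0
  I1: injects 0.0701 A into n3 (from n0)
  Y(R8) = 0.001783+0.000j S between n2,n3
  Y(L2) = 0.000-1.920j S between n1,n0
  V1: constraint V(n0)−V(n4) = 2.16
  V2: constraint V(n1)−V(n3) = 2.5
Assemble and solve the 6×6 MNA system:
  V(n1)=-0.03267-0.1475j  V(n2)=-0.03273-0.1564j  V(n3)=-2.533-0.1475j  V(n4)=-2.160+0.000j
  i(V1)=-1.483+0.02882j  i(V2)=-0.2195-0.003225j

3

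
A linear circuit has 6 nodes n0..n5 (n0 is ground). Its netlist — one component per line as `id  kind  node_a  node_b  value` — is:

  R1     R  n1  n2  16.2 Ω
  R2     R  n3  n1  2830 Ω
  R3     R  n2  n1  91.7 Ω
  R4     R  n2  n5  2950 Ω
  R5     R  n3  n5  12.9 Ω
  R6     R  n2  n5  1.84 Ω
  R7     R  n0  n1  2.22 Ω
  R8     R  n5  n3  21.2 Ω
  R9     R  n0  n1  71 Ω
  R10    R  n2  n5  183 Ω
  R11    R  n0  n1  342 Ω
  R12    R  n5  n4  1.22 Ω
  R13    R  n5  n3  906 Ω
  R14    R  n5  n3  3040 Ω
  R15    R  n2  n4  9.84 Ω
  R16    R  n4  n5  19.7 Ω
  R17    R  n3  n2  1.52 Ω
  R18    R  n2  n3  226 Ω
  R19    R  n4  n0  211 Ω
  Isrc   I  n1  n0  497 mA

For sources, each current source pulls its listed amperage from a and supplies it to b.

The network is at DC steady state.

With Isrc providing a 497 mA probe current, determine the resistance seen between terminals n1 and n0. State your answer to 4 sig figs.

R_eq = 2.119 Ω

MNA unknowns: 5 node voltages V₁..V_5
R1: Y=0.06173 on G[1,2]
R2: Y=0.0003534 on G[3,1]
R3: Y=0.01091 on G[2,1]
R4: Y=0.0003390 on G[2,5]
R5: Y=0.07752 on G[3,5]
R6: Y=0.5435 on G[2,5]
R7: Y=0.4505 on G[0,1]
R8: Y=0.04717 on G[5,3]
R9: Y=0.01408 on G[0,1]
R10: Y=0.005464 on G[2,5]
R11: Y=0.002924 on G[0,1]
R12: Y=0.8197 on G[5,4]
R13: Y=0.001104 on G[5,3]
R14: Y=0.0003289 on G[5,3]
R15: Y=0.1016 on G[2,4]
R16: Y=0.05076 on G[4,5]
R17: Y=0.6579 on G[3,2]
R18: Y=0.004425 on G[2,3]
R19: Y=0.004739 on G[4,0]
Isrc: z[1]−=0.497, z[0]+=0.497
solve → V1=-1.053, V2=-0.9896, V3=-0.9888, V4=-0.9799, V5=-0.9841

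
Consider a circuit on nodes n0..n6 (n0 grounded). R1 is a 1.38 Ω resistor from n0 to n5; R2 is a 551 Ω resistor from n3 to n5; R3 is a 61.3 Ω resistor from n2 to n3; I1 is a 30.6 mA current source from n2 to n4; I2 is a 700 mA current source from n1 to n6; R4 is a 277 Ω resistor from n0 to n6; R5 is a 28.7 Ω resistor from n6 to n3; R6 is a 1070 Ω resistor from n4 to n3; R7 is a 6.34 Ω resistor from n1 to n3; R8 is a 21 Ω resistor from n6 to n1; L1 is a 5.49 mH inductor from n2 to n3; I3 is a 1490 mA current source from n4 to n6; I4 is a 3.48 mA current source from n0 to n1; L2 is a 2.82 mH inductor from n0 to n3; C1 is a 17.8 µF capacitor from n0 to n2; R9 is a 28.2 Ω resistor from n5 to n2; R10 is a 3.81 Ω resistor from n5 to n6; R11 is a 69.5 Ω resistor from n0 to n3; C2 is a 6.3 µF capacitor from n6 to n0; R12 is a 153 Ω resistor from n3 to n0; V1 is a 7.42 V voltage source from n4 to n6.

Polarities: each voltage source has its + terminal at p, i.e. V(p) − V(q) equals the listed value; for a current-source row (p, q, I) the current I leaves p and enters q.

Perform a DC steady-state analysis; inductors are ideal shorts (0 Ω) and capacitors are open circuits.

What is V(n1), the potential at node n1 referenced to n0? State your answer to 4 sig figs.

-2.911 V

Apply KCL at each of the 6 non-ground nodes and solve the resulting linear system.
Node n1: branches {I2, R7, R8, I4} → V_1 = -2.911
Node n2: branches {R3, I1, L1, C1, R9} → V_2 = 0.000
Node n3: branches {R2, R3, R5, R6, R7, L1, L2, R11, R12} → V_3 = 0.000
Node n4: branches {I1, R6, I3, V1} → V_4 = 9.493
Node n5: branches {R1, R2, R9, R10} → V_5 = 0.5311
Node n6: branches {I2, R4, R5, R8, I3, R10, C2, V1} → V_6 = 2.073
Source currents: i(L1)=-0.01177, i(L2)=0.3889, i(V1)=-1.468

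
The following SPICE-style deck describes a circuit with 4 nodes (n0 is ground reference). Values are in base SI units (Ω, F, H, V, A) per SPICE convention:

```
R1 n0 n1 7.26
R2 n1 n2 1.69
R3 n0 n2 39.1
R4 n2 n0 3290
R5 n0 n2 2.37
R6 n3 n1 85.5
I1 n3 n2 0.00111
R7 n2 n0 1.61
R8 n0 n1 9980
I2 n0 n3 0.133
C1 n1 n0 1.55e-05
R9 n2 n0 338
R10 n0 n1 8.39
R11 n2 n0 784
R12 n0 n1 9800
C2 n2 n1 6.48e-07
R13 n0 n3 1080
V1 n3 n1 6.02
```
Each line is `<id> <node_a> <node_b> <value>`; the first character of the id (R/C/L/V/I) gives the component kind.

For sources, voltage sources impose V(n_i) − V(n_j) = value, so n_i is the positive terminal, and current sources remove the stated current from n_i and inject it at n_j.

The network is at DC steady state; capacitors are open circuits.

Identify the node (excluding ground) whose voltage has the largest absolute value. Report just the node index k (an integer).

3

MNA unknowns: 3 node voltages V₁..V_3 plus 1 source current (V1)
R1: Y=0.1377 on G[0,1]
R2: Y=0.5917 on G[1,2]
R3: Y=0.02558 on G[0,2]
R4: Y=0.0003040 on G[2,0]
R5: Y=0.4219 on G[0,2]
R6: Y=0.01170 on G[3,1]
I1: z[3]−=0.00111, z[2]+=0.00111
R7: Y=0.6211 on G[2,0]
R8: Y=0.0001002 on G[0,1]
I2: z[0]−=0.133, z[3]+=0.133
C1: Y=0.000 on G[1,0]
R9: Y=0.002959 on G[2,0]
R10: Y=0.1192 on G[0,1]
R11: Y=0.001276 on G[2,0]
R12: Y=0.0001020 on G[0,1]
C2: Y=0.000 on G[2,1]
R13: Y=0.0009259 on G[0,3]
V1: row V3−V1=6.02, i_V1 at 3,1
solve → V1=0.1981, V2=0.07109, V3=6.218
aux → i_V1=0.05572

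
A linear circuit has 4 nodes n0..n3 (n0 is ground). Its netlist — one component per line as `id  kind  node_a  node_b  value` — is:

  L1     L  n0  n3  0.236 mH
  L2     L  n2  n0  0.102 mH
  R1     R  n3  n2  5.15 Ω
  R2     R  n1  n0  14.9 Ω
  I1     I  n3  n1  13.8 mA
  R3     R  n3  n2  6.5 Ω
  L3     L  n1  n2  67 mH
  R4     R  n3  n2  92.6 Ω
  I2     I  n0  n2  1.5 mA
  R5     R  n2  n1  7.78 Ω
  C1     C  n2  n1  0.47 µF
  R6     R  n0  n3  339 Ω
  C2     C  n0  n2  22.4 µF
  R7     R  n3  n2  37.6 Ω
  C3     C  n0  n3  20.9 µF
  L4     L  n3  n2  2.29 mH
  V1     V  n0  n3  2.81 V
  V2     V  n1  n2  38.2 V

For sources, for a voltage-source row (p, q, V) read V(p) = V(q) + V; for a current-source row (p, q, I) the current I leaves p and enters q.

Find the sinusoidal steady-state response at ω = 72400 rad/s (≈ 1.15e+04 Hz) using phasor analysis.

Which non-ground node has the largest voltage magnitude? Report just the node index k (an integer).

1

Apply KCL at each of the 3 non-ground nodes and solve the resulting linear system.
Node n1: branches {R2, I1, L3, R5, C1, V2} → V_1 = 37.52+2.247j
Node n2: branches {L2, R1, R3, L3, R4, I2, R5, C1, C2, R7, L4, V2} → V_2 = -0.6754+2.247j
Node n3: branches {L1, R1, I1, R3, R4, R6, R7, C3, L4, V1} → V_3 = -2.810+0.000j
Source currents: i(V1)=-0.8308-4.941j, i(V2)=-7.415-1.443j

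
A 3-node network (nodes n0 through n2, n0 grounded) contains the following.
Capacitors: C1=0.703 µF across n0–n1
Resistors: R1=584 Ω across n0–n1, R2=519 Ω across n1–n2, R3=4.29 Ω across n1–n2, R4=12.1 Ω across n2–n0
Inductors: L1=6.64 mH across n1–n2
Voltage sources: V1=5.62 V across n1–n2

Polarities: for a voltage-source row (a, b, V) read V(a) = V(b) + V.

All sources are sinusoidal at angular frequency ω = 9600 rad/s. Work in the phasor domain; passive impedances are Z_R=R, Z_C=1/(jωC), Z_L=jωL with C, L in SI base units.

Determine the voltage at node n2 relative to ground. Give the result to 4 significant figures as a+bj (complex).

Apply KCL at each of the 2 non-ground nodes and solve the resulting linear system.
Node n1: branches {C1, R1, R2, R3, L1, V1} → V_1 = 5.471-0.4377j
Node n2: branches {R2, R3, L1, R4, V1} → V_2 = -0.1491-0.4377j
Source currents: i(V1)=-1.333+0.05199j

-0.1491-0.4377j V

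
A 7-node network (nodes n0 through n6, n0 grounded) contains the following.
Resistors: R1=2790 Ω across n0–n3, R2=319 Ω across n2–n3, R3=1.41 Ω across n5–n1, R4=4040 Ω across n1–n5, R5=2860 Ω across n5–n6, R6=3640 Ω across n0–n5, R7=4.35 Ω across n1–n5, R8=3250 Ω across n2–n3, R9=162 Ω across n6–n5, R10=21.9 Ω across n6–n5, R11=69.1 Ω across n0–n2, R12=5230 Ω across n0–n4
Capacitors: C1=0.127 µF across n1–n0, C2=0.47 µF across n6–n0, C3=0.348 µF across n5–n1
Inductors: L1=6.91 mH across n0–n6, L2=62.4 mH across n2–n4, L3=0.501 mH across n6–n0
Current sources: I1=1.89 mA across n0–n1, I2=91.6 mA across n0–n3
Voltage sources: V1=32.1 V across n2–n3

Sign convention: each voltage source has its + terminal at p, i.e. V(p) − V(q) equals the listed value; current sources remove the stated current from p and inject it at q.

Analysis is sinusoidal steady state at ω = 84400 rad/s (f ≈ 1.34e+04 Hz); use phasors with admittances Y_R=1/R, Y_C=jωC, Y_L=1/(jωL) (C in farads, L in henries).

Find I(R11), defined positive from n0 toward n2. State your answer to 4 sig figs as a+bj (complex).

-0.09997-0.0006403j A

Element admittances at ω=84400 rad/s:
  Y(R1) = 0.0003584+0.000j S between n0,n3
  Y(C1) = 0.000+0.01072j S between n1,n0
  Y(R2) = 0.003135+0.000j S between n2,n3
  Y(L1) = 0.000-0.001715j S between n0,n6
  I1: injects 0.00189 A into n1 (from n0)
  Y(R3) = 0.7092+0.000j S between n5,n1
  Y(R4) = 0.0002475+0.000j S between n1,n5
  Y(L2) = 0.000-0.0001899j S between n2,n4
  Y(L3) = 0.000-0.02365j S between n6,n0
  I2: injects 0.0916 A into n3 (from n0)
  Y(R5) = 0.0003497+0.000j S between n5,n6
  Y(R6) = 0.0002747+0.000j S between n0,n5
  Y(C2) = 0.000+0.03967j S between n6,n0
  Y(R7) = 0.2299+0.000j S between n1,n5
  Y(R8) = 0.0003077+0.000j S between n2,n3
  Y(R9) = 0.006173+0.000j S between n6,n5
  Y(R10) = 0.04566+0.000j S between n6,n5
  Y(R11) = 0.01447+0.000j S between n0,n2
  Y(C3) = 0.000+0.02937j S between n5,n1
  Y(R12) = 0.0001912+0.000j S between n0,n4
  V1: constraint V(n2)−V(n3) = 32.1
Assemble and solve the 7×7 MNA system:
  V(n1)=0.01313-0.07682j  V(n2)=6.908+0.04425j  V(n3)=-25.19+0.04425j  V(n4)=3.452-3.432j  V(n5)=0.01201-0.07663j  V(n6)=-0.008371-0.07434j
  i(V1)=-0.2111+1.586e-05j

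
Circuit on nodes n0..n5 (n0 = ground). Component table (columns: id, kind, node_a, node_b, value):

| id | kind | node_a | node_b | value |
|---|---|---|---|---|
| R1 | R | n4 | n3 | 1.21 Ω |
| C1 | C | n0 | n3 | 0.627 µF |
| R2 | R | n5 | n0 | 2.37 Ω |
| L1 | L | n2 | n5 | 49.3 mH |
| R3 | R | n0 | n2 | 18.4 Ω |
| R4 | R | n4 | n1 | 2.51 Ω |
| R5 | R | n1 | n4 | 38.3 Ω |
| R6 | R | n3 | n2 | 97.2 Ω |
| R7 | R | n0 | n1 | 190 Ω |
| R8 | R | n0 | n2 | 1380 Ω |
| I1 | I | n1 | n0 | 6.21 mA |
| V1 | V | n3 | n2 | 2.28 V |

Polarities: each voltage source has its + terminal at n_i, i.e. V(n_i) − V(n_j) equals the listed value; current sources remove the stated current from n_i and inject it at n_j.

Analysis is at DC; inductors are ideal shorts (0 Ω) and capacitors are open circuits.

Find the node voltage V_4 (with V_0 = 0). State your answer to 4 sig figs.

2.222 V

Apply KCL at each of the 5 non-ground nodes and solve the resulting linear system.
Node n1: branches {R4, R5, R7, I1} → V_1 = 2.180
Node n2: branches {L1, R3, R6, R8, V1} → V_2 = -0.03707
Node n3: branches {R1, C1, R6, V1} → V_3 = 2.243
Node n4: branches {R1, R4, R5} → V_4 = 2.222
Node n5: branches {R2, L1} → V_5 = -0.03707
Source currents: i(L1)=-0.01564, i(V1)=-0.04114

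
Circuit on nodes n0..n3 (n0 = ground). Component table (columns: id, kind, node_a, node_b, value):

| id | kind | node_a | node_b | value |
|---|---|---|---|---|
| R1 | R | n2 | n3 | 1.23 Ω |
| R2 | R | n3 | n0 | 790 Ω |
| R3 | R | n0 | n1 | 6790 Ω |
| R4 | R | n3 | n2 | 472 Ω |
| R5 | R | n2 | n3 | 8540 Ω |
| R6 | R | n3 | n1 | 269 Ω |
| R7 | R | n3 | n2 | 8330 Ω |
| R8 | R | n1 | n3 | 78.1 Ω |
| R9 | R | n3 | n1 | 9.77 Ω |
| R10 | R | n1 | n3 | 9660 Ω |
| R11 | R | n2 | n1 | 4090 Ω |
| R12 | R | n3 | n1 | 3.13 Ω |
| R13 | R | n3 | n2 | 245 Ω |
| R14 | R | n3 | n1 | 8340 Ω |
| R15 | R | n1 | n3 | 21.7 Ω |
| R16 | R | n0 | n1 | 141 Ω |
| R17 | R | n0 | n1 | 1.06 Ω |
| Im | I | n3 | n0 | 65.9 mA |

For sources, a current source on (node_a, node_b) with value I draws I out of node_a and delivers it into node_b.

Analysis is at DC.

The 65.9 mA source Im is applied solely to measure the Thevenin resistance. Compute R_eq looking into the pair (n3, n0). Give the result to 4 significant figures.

Apply KCL at each of the 3 non-ground nodes and solve the resulting linear system.
Node n1: branches {R3, R6, R8, R9, R10, R11, R12, R14, R15, R16, R17} → V_1 = -0.06905
Node n2: branches {R1, R4, R5, R7, R11, R13} → V_2 = -0.2044
Node n3: branches {R1, R2, R4, R5, R6, R7, R8, R9, R10, R12, R13, R14, R15, Im} → V_3 = -0.2044

R_eq = 3.102 Ω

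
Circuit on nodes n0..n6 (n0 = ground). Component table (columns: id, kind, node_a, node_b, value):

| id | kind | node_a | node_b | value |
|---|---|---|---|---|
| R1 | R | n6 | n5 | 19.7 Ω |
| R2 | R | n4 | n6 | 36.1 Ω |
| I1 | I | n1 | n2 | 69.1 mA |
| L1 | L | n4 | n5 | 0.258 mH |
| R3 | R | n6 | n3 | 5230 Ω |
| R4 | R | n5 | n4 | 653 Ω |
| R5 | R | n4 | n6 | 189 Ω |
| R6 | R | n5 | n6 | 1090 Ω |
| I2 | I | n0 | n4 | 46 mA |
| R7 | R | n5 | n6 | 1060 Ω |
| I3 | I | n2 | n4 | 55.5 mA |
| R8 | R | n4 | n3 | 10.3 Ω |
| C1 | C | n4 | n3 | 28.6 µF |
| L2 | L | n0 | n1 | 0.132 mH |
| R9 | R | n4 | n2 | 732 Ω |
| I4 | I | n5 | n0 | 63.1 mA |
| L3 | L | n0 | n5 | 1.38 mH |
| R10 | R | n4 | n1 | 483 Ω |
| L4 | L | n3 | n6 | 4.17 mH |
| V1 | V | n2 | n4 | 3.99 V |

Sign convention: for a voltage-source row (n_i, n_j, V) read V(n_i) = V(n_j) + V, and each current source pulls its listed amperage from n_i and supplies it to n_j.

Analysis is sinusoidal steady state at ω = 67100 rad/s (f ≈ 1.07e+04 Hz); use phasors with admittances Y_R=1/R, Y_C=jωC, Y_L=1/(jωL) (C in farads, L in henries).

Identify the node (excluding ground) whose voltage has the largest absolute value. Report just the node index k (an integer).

Element admittances at ω=67100 rad/s:
  Y(R1) = 0.05076+0.000j S between n6,n5
  Y(R2) = 0.02770+0.000j S between n4,n6
  I1: injects 0.0691 A into n2 (from n1)
  Y(L1) = 0.000-0.05776j S between n4,n5
  Y(R3) = 0.0001912+0.000j S between n6,n3
  Y(R4) = 0.001531+0.000j S between n5,n4
  Y(R5) = 0.005291+0.000j S between n4,n6
  Y(R6) = 0.0009174+0.000j S between n5,n6
  I2: injects 0.046 A into n4 (from n0)
  Y(R7) = 0.0009434+0.000j S between n5,n6
  I3: injects 0.0555 A into n4 (from n2)
  Y(R8) = 0.09709+0.000j S between n4,n3
  Y(C1) = 0.000+1.919j S between n4,n3
  Y(L2) = 0.000-0.1129j S between n0,n1
  Y(R9) = 0.001366+0.000j S between n4,n2
  I4: injects 0.0631 A into n0 (from n5)
  Y(L3) = 0.000-0.01080j S between n0,n5
  Y(R10) = 0.002070+0.000j S between n4,n1
  Y(L4) = 0.000-0.003574j S between n3,n6
  V1: constraint V(n2)−V(n4) = 3.99
Assemble and solve the 7×7 MNA system:
  V(n1)=-0.1199-0.5720j  V(n2)=6.055+5.966j  V(n3)=2.066+5.968j  V(n4)=2.065+5.966j  V(n5)=1.253+4.396j  V(n6)=1.608+4.984j
  i(V1)=0.008149+0.000j

2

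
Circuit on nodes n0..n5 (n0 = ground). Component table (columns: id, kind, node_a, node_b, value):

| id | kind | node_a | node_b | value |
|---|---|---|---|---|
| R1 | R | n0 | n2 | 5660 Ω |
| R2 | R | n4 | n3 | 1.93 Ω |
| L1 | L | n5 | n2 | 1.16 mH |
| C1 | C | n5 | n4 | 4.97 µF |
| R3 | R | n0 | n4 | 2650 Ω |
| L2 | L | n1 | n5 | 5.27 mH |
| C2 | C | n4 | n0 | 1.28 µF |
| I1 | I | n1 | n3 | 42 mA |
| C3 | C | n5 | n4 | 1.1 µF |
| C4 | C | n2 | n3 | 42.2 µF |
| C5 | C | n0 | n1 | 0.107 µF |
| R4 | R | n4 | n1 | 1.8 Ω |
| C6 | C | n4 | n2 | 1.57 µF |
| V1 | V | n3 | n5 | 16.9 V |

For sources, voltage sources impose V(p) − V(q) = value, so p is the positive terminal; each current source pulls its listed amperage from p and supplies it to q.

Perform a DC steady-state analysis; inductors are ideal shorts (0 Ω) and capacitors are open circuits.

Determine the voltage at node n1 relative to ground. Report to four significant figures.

-5.554 V

Apply KCL at each of the 5 non-ground nodes and solve the resulting linear system.
Node n1: branches {L2, I1, C5, R4} → V_1 = -5.554
Node n2: branches {R1, L1, C4, C6} → V_2 = -5.554
Node n3: branches {R2, I1, C4, V1} → V_3 = 11.35
Node n4: branches {R2, C1, R3, C2, C3, R4, C6} → V_4 = 2.600
Node n5: branches {L1, C1, L2, C3, V1} → V_5 = -5.554
Source currents: i(L1)=-0.0009813, i(L2)=4.488, i(V1)=-4.489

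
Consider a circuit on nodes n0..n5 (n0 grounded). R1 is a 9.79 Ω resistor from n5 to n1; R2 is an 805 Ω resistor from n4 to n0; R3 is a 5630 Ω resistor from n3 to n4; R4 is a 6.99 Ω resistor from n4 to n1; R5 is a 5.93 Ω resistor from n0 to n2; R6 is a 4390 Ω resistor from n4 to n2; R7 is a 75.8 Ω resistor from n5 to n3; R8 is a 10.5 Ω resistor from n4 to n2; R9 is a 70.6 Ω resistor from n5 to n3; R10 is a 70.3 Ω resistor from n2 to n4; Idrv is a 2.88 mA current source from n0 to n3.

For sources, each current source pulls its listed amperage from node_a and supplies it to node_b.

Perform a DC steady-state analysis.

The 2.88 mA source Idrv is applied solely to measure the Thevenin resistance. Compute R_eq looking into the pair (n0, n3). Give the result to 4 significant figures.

R_eq = 67.60 Ω

Element admittances at DC:
  Y(R1) = 0.1021 S between n5,n1
  Y(R2) = 0.001242 S between n4,n0
  Y(R3) = 0.0001776 S between n3,n4
  Y(R4) = 0.1431 S between n4,n1
  Y(R5) = 0.1686 S between n0,n2
  Y(R6) = 0.0002278 S between n4,n2
  Y(R7) = 0.01319 S between n5,n3
  Y(R8) = 0.09524 S between n4,n2
  Y(R9) = 0.01416 S between n5,n3
  Y(R10) = 0.01422 S between n2,n4
  Idrv: injects 0.00288 A into n3 (from n0)
Assemble and solve the 5×5 MNA system:
  V(n1)=0.06248  V(n2)=0.01677  V(n3)=0.1947  V(n4)=0.04254  V(n5)=0.09041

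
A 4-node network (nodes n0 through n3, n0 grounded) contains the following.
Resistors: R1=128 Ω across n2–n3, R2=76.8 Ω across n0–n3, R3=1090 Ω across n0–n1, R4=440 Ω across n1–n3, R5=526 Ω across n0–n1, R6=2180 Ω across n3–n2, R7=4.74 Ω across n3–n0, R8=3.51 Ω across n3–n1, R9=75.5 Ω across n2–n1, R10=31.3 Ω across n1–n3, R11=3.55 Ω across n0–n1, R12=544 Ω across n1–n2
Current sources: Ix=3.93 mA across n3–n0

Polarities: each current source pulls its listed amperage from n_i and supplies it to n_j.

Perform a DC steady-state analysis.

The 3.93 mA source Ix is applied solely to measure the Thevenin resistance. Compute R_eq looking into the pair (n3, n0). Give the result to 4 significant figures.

MNA unknowns: 3 node voltages V₁..V_3
R1: Y=0.007812 on G[2,3]
R2: Y=0.01302 on G[0,3]
R3: Y=0.0009174 on G[0,1]
R4: Y=0.002273 on G[1,3]
R5: Y=0.001901 on G[0,1]
R6: Y=0.0004587 on G[3,2]
R7: Y=0.2110 on G[3,0]
R8: Y=0.2849 on G[3,1]
R9: Y=0.01325 on G[2,1]
R10: Y=0.03195 on G[1,3]
R11: Y=0.2817 on G[0,1]
R12: Y=0.001838 on G[1,2]
Ix: z[3]−=0.00393, z[0]+=0.00393
solve → V1=-0.005575, V2=-0.007307, V3=-0.01046

R_eq = 2.663 Ω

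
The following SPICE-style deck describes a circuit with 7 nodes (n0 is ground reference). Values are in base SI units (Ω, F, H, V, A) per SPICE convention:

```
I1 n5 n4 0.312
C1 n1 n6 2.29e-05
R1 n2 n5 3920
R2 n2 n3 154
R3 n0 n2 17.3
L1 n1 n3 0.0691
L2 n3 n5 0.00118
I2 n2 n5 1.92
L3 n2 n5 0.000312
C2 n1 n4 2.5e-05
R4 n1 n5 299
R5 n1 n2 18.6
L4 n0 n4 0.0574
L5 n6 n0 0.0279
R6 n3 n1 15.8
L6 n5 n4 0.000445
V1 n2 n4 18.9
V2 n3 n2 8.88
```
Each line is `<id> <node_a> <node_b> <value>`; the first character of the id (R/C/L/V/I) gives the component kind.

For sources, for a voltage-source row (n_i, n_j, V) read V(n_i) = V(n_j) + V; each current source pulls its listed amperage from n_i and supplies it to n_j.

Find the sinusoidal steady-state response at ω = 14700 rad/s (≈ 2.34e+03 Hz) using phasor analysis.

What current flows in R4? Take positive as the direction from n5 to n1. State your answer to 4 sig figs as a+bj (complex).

Apply KCL at each of the 6 non-ground nodes and solve the resulting linear system.
Node n1: branches {C1, L1, C2, R4, R5, R6} → V_1 = -16.37-8.112j
Node n2: branches {R1, R2, R3, I2, L3, R5, V1, V2} → V_2 = 0.3667-1.076j
Node n3: branches {R2, L1, L2, R6, V2} → V_3 = 9.247-1.076j
Node n4: branches {I1, C2, L4, L6, V1} → V_4 = -18.53-1.076j
Node n5: branches {I1, R1, L2, I2, L3, R4, L6} → V_5 = -5.095+2.592j
Node n6: branches {C1, L5} → V_6 = -16.49-8.172j
Source currents: i(V1)=-3.460+1.282j, i(V2)=-1.475+0.4066j

0.03772+0.03580j A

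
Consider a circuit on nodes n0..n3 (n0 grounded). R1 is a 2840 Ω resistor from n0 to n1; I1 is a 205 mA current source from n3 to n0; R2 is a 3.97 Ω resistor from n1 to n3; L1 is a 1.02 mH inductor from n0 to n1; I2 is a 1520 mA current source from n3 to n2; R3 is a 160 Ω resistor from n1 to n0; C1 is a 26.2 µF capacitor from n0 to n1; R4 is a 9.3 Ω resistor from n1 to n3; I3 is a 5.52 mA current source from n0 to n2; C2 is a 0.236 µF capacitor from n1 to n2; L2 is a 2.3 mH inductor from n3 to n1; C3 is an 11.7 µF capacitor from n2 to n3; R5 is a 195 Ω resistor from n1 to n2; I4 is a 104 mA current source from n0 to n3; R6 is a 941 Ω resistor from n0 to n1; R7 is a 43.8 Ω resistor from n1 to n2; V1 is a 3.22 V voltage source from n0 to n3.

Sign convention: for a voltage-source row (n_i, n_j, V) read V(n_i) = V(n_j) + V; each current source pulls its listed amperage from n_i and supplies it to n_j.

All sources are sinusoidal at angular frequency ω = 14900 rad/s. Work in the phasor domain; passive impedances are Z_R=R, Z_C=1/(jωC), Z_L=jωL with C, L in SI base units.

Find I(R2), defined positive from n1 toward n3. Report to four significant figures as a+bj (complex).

0.2891+0.2997j A

Element admittances at ω=14900 rad/s:
  Y(R1) = 0.0003521+0.000j S between n0,n1
  I1: injects 0.205 A into n0 (from n3)
  Y(R2) = 0.2519+0.000j S between n1,n3
  Y(L1) = 0.000-0.06580j S between n0,n1
  I2: injects 1.52 A into n2 (from n3)
  Y(R3) = 0.006250+0.000j S between n1,n0
  Y(C1) = 0.000+0.3904j S between n0,n1
  Y(R4) = 0.1075+0.000j S between n1,n3
  I3: injects 0.00552 A into n2 (from n0)
  Y(C2) = 0.000+0.003516j S between n1,n2
  Y(L2) = 0.000-0.02918j S between n3,n1
  Y(C3) = 0.000+0.1743j S between n2,n3
  Y(R5) = 0.005128+0.000j S between n1,n2
  I4: injects 0.104 A into n3 (from n0)
  Y(R6) = 0.001063+0.000j S between n0,n1
  Y(R7) = 0.02283+0.000j S between n1,n2
  V1: constraint V(n0)−V(n3) = 3.22
Assemble and solve the 4×4 MNA system:
  V(n1)=-2.072+1.190j  V(n2)=-1.675-8.492j  V(n3)=-3.220+0.000j
  i(V1)=-0.3066-0.6635j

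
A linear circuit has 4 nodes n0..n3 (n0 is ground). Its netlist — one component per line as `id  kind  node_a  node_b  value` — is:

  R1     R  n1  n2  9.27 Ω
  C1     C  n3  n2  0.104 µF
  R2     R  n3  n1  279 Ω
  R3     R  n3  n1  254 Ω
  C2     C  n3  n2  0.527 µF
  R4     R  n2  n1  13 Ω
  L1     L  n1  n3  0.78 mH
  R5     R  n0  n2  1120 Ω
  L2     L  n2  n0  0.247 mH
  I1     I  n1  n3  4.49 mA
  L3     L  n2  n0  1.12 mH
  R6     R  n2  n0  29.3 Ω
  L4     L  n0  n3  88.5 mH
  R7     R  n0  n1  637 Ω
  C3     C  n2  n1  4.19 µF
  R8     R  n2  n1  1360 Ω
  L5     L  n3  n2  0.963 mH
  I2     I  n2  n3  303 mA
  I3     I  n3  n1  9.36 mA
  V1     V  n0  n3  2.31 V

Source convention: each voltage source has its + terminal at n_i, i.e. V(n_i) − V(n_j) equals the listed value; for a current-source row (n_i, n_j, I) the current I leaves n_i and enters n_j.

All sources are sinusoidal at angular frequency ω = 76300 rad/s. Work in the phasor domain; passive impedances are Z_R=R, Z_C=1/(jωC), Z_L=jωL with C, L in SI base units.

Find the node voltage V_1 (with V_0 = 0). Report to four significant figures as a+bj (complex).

-2.744-4.096j V

Element admittances at ω=76300 rad/s:
  Y(R1) = 0.1079+0.000j S between n1,n2
  Y(C1) = 0.000+0.007935j S between n3,n2
  Y(R2) = 0.003584+0.000j S between n3,n1
  Y(R3) = 0.003937+0.000j S between n3,n1
  Y(C2) = 0.000+0.04021j S between n3,n2
  Y(R4) = 0.07692+0.000j S between n2,n1
  Y(L1) = 0.000-0.01680j S between n1,n3
  Y(R5) = 0.0008929+0.000j S between n0,n2
  Y(L2) = 0.000-0.05306j S between n2,n0
  I1: injects 0.00449 A into n3 (from n1)
  Y(L3) = 0.000-0.01170j S between n2,n0
  Y(R6) = 0.03413+0.000j S between n2,n0
  Y(L4) = 0.000-0.0001481j S between n0,n3
  Y(R7) = 0.001570+0.000j S between n0,n1
  Y(C3) = 0.000+0.3197j S between n2,n1
  Y(R8) = 0.0007353+0.000j S between n2,n1
  Y(L5) = 0.000-0.01361j S between n3,n2
  I2: injects 0.303 A into n3 (from n2)
  I3: injects 0.00936 A into n1 (from n3)
  V1: constraint V(n0)−V(n3) = 2.31
Assemble and solve the 4×4 MNA system:
  V(n1)=-2.744-4.096j  V(n2)=-2.924-3.947j  V(n3)=-2.310+0.000j
  i(V1)=-0.3623+0.04508j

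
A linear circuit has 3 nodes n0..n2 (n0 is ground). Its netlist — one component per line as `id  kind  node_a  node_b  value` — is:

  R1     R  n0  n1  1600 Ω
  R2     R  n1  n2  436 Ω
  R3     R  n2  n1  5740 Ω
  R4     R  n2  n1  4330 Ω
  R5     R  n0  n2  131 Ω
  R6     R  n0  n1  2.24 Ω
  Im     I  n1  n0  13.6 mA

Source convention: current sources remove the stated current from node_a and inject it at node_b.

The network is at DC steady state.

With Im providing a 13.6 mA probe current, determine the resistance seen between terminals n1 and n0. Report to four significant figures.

Element admittances at DC:
  Y(R1) = 0.0006250 S between n0,n1
  Y(R2) = 0.002294 S between n1,n2
  Y(R3) = 0.0001742 S between n2,n1
  Y(R4) = 0.0002309 S between n2,n1
  Y(R5) = 0.007634 S between n0,n2
  Y(R6) = 0.4464 S between n0,n1
  Im: injects 0.0136 A into n0 (from n1)
Assemble and solve the 2×2 MNA system:
  V(n1)=-0.03029  V(n2)=-0.007911

R_eq = 2.227 Ω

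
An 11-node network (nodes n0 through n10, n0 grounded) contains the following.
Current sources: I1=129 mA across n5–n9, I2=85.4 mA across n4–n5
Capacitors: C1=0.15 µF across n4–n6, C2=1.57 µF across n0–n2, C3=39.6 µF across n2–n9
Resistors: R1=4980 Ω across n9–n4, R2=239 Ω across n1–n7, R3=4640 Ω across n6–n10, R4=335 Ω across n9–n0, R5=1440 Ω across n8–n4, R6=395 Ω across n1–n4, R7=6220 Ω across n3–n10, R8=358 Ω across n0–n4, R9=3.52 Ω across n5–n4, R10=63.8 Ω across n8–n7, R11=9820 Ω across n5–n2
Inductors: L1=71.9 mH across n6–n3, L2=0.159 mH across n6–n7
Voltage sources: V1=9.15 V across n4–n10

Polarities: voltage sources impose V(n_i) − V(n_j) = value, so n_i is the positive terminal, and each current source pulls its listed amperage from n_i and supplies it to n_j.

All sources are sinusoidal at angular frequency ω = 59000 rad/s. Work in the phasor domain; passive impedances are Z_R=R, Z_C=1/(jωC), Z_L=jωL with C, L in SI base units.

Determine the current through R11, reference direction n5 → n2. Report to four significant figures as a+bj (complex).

-0.004261+0.0001149j A

MNA unknowns: 10 node voltages V₁..V_10 plus 1 source current (V1)
I1: z[5]−=0.129, z[9]+=0.129
C1: Y=0.000+0.008850j on G[4,6]
R1: Y=0.0002008+0.000j on G[9,4]
R2: Y=0.004184+0.000j on G[1,7]
R3: Y=0.0002155+0.000j on G[6,10]
R4: Y=0.002985+0.000j on G[9,0]
C2: Y=0.000+0.09263j on G[0,2]
R5: Y=0.0006944+0.000j on G[8,4]
R6: Y=0.002532+0.000j on G[1,4]
C3: Y=0.000+2.336j on G[2,9]
R7: Y=0.0001608+0.000j on G[3,10]
R8: Y=0.002793+0.000j on G[0,4]
L1: Y=0.000-0.0002357j on G[6,3]
R9: Y=0.2841+0.000j on G[5,4]
L2: Y=0.000-0.1066j on G[6,7]
I2: z[4]−=0.0854, z[5]+=0.0854
R10: Y=0.01567+0.000j on G[8,7]
R11: Y=0.0001018+0.000j on G[5,2]
V1: row V4−V10=9.15, i_V1 at 4,10
solve → V1=-41.67+0.08295j, V2=0.04589-1.255j, V3=-44.42-4.147j, V4=-41.66-0.1260j, V5=-41.80-0.1264j, V6=-41.68+0.2091j, V7=-41.67+0.2094j, V8=-41.67+0.1951j, V9=0.04766-1.306j, V10=-50.81-0.1260j
aux → i_V1=-0.002995+0.0005743j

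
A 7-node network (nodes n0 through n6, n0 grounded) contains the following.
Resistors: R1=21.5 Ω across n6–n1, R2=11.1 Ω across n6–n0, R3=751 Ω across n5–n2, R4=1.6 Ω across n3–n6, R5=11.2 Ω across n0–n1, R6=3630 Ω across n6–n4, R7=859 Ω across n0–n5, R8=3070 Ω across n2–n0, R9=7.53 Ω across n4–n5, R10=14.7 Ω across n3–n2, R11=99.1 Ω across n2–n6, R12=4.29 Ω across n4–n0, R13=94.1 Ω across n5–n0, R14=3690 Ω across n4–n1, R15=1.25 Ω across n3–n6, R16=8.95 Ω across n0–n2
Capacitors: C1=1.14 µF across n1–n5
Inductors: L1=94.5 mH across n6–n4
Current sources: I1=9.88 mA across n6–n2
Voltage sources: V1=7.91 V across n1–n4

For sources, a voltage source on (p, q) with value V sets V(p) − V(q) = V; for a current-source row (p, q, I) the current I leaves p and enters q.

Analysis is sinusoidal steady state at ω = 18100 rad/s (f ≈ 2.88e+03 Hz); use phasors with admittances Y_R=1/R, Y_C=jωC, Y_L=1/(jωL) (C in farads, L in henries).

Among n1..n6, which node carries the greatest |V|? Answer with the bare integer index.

1

Apply KCL at each of the 6 non-ground nodes and solve the resulting linear system.
Node n1: branches {R1, C1, R5, R14, V1} → V_1 = 5.247-0.04203j
Node n2: branches {R3, R8, R10, R11, I1, R16} → V_2 = 0.5530+0.009191j
Node n3: branches {R4, R10, R15} → V_3 = 1.263+0.005095j
Node n4: branches {R6, R9, L1, R12, R14, V1} → V_4 = -2.663-0.04203j
Node n5: branches {C1, R3, R7, R9, R13} → V_5 = -2.267+1.024j
Node n6: branches {R1, R2, R4, R6, L1, R11, I1, R15} → V_6 = 1.297+0.004899j
Source currents: i(V1)=-0.6764-0.1491j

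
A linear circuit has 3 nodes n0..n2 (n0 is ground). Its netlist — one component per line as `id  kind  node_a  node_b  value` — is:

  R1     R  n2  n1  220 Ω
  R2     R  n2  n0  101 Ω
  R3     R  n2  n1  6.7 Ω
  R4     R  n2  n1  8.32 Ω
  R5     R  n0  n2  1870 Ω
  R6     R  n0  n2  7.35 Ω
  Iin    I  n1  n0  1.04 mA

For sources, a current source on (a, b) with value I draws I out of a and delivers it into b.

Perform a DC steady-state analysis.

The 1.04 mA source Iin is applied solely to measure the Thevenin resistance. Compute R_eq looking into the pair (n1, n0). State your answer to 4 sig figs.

Element admittances at DC:
  Y(R1) = 0.004545 S between n2,n1
  Y(R2) = 0.009901 S between n2,n0
  Y(R3) = 0.1493 S between n2,n1
  Y(R4) = 0.1202 S between n2,n1
  Y(R5) = 0.0005348 S between n0,n2
  Y(R6) = 0.1361 S between n0,n2
  Iin: injects 0.00104 A into n0 (from n1)
Assemble and solve the 2×2 MNA system:
  V(n1)=-0.01090  V(n2)=-0.007099

R_eq = 10.48 Ω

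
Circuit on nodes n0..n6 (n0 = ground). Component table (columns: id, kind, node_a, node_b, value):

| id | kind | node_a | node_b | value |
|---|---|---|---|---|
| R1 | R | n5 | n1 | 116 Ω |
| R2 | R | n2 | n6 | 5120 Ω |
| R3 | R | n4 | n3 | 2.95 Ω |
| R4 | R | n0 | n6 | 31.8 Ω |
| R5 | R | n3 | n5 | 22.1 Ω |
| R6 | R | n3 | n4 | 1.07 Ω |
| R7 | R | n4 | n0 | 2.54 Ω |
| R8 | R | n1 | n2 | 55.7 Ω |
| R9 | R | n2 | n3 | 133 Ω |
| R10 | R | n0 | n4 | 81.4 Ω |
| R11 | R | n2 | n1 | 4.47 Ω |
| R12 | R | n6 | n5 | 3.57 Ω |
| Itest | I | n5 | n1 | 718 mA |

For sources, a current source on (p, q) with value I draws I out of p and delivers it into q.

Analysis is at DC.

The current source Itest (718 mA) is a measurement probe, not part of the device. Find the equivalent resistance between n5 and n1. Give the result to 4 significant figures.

Apply KCL at each of the 6 non-ground nodes and solve the resulting linear system.
Node n1: branches {R1, R8, R11, Itest} → V_1 = 42.60
Node n2: branches {R2, R8, R9, R11} → V_2 = 41.29
Node n3: branches {R3, R5, R6, R9} → V_3 = 0.3622
Node n4: branches {R3, R6, R7, R10} → V_4 = 0.2746
Node n5: branches {R1, R5, R12, Itest} → V_5 = -3.975
Node n6: branches {R2, R4, R12} → V_6 = -3.545

R_eq = 64.87 Ω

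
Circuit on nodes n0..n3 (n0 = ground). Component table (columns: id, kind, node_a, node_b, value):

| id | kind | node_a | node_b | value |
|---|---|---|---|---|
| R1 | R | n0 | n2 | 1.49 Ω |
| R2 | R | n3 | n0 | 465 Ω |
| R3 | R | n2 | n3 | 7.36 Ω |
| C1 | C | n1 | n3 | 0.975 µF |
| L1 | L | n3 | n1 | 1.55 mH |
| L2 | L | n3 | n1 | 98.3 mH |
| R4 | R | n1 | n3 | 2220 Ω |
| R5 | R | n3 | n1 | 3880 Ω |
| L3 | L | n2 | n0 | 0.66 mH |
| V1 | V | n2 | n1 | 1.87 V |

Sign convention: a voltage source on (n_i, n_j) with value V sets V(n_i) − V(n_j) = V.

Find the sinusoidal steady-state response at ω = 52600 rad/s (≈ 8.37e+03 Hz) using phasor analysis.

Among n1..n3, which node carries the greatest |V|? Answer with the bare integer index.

Element admittances at ω=52600 rad/s:
  Y(R1) = 0.6711+0.000j S between n0,n2
  Y(R2) = 0.002151+0.000j S between n3,n0
  Y(R3) = 0.1359+0.000j S between n2,n3
  Y(C1) = 0.000+0.05128j S between n1,n3
  Y(L1) = 0.000-0.01227j S between n3,n1
  Y(L2) = 0.000-0.0001934j S between n3,n1
  Y(R4) = 0.0004505+0.000j S between n1,n3
  Y(R5) = 0.0002577+0.000j S between n3,n1
  Y(L3) = 0.000-0.02881j S between n2,n0
  V1: constraint V(n2)−V(n1) = 1.87
Assemble and solve the 4×4 MNA system:
  V(n1)=-1.870+0.001559j  V(n2)=0.0003955+0.001559j  V(n3)=-0.1443-0.4813j
  i(V1)=-0.01997-0.06664j

1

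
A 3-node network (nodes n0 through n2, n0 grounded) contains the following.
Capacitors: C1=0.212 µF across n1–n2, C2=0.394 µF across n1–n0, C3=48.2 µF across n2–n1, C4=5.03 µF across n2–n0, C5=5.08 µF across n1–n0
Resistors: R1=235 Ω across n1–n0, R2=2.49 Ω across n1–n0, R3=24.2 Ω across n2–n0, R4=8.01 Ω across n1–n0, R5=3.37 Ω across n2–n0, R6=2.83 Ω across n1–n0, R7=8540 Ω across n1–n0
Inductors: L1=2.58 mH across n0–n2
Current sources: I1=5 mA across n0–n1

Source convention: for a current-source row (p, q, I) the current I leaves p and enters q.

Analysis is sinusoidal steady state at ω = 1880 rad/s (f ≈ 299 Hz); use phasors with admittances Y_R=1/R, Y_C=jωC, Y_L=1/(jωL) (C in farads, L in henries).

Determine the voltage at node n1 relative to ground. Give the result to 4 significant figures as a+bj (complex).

MNA unknowns: 2 node voltages V₁..V_2
C1: Y=0.000+0.0003986j on G[1,2]
R1: Y=0.004255+0.000j on G[1,0]
R2: Y=0.4016+0.000j on G[1,0]
L1: Y=0.000-0.2062j on G[0,2]
R3: Y=0.04132+0.000j on G[2,0]
C2: Y=0.000+0.0007407j on G[1,0]
R4: Y=0.1248+0.000j on G[1,0]
R5: Y=0.2967+0.000j on G[2,0]
R6: Y=0.3534+0.000j on G[1,0]
C3: Y=0.000+0.09062j on G[2,1]
C4: Y=0.000+0.009456j on G[2,0]
C5: Y=0.000+0.009550j on G[1,0]
R7: Y=0.0001171+0.000j on G[1,0]
I1: z[0]−=0.005, z[1]+=0.005
solve → V1=0.005438-0.0006496j, V2=-0.0002577+0.001384j

0.005438-0.0006496j V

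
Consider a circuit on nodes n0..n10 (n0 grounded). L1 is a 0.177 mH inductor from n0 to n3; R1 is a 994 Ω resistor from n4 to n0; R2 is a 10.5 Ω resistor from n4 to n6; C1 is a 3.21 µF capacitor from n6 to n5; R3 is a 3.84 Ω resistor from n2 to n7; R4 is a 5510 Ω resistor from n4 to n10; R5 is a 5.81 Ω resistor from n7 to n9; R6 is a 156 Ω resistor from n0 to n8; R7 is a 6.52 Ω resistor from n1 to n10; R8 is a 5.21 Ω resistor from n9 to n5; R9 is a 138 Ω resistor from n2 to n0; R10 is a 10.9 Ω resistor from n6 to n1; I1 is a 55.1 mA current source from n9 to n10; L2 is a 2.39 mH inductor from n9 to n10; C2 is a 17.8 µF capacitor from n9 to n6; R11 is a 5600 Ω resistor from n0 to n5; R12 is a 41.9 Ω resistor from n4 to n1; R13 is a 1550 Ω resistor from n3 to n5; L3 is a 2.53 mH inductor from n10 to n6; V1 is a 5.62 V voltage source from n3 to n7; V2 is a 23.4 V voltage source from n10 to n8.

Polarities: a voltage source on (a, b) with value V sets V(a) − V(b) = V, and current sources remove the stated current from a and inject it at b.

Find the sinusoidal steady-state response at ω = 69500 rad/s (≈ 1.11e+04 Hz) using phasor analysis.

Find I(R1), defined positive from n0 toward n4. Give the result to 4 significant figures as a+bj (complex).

Element admittances at ω=69500 rad/s:
  Y(L1) = 0.000-0.08129j S between n0,n3
  Y(R1) = 0.001006+0.000j S between n4,n0
  Y(R2) = 0.09524+0.000j S between n4,n6
  Y(C1) = 0.000+0.2231j S between n6,n5
  Y(R3) = 0.2604+0.000j S between n2,n7
  Y(R4) = 0.0001815+0.000j S between n4,n10
  Y(R5) = 0.1721+0.000j S between n7,n9
  Y(R6) = 0.006410+0.000j S between n0,n8
  Y(R7) = 0.1534+0.000j S between n1,n10
  Y(R8) = 0.1919+0.000j S between n9,n5
  Y(R9) = 0.007246+0.000j S between n2,n0
  Y(R10) = 0.09174+0.000j S between n6,n1
  I1: injects 0.0551 A into n10 (from n9)
  Y(L2) = 0.000-0.006020j S between n9,n10
  Y(C2) = 0.000+1.237j S between n9,n6
  Y(R11) = 0.0001786+0.000j S between n0,n5
  Y(R12) = 0.02387+0.000j S between n4,n1
  Y(R13) = 0.0006452+0.000j S between n3,n5
  Y(L3) = 0.000-0.005687j S between n10,n6
  V1: constraint V(n3)−V(n7) = 5.62
  V2: constraint V(n10)−V(n8) = 23.4
Assemble and solve the 12×12 MNA system:
  V(n1)=-2.330+2.353j  V(n2)=-5.040+2.362j  V(n3)=0.4393+2.428j  V(n4)=-3.800+2.180j  V(n5)=-4.133+2.225j  V(n6)=-4.214+2.159j  V(n7)=-5.181+2.428j  V(n8)=-24.38+2.496j  V(n9)=-4.229+2.320j  V(n10)=-0.9750+2.496j
  i(V1)=-0.2003+0.03558j  i(V2)=-0.1563+0.01600j

0.003823-0.002193j A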